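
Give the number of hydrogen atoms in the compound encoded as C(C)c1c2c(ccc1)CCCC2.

16

Hydrogens are implicit in SMILES; fill each atom to its normal valence:
  5 × C: 2 H each → 10
  3 × C (aromatic): 1 H each → 3
  3 × C (aromatic): no H
  1 × C: 3 H
  Total hydrogens = 16.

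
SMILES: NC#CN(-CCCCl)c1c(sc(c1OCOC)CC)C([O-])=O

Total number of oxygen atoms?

4

The symbol for oxygen appears 4 times in the SMILES.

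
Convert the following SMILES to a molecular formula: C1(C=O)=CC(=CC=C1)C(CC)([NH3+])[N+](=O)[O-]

C10H13N2O3+

Heavy atoms from the SMILES: 10 C, 2 N, 3 O.
Implicit hydrogens by atom environment:
  4 × C (aromatic): 1 H each → 4
  2 × C (aromatic): no H
  2 × O: no H
  1 × C: 3 H
  1 × C: 2 H
  1 × C: 1 H
  1 × C: no H
  1 × N (charge +1): 3 H
  1 × N (charge +1): no H
  1 × O (charge -1): no H
  Total hydrogens = 13.
Net charge +1.
Molecular formula: C10H13N2O3+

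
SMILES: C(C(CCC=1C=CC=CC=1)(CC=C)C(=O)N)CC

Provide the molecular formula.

C16H23NO

Heavy atoms from the SMILES: 16 C, 1 N, 1 O.
Implicit hydrogens by atom environment:
  6 × C: 2 H each → 12
  5 × C (aromatic): 1 H each → 5
  2 × C: no H
  1 × C: 3 H
  1 × C: 1 H
  1 × C (aromatic): no H
  1 × N: 2 H
  1 × O: no H
  Total hydrogens = 23.
Molecular formula: C16H23NO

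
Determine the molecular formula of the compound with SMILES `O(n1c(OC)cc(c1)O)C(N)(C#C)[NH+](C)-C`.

Heavy atoms from the SMILES: 10 C, 3 N, 3 O.
Implicit hydrogens by atom environment:
  3 × C: 3 H each → 9
  2 × C (aromatic): 1 H each → 2
  2 × C (aromatic): no H
  2 × C: no H
  2 × O: no H
  1 × C: 1 H
  1 × N: 2 H
  1 × N (charge +1): 1 H
  1 × N (aromatic): no H
  1 × O: 1 H
  Total hydrogens = 16.
Net charge +1.
Molecular formula: C10H16N3O3+

C10H16N3O3+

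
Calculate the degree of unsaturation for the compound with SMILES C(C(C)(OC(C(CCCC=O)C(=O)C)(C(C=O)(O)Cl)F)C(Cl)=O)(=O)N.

5

Molecular formula from the SMILES: C14H18Cl2FNO7.
DoU = (2C + 2 + N − H − X)/2 = (2·14 + 2 + 1 − 18 − 3)/2 = 10/2 = 5.
(Structurally: 0 ring(s) + 5 π bond(s) = 5.)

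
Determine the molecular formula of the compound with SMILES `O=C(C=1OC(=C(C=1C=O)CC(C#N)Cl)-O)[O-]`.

Heavy atoms from the SMILES: 9 C, 1 Cl, 1 N, 5 O.
Implicit hydrogens by atom environment:
  4 × C (aromatic): no H
  2 × C: 1 H each → 2
  2 × C: no H
  2 × O: no H
  1 × C: 2 H
  1 × Cl: no H
  1 × N: no H
  1 × O: 1 H
  1 × O (aromatic): no H
  1 × O (charge -1): no H
  Total hydrogens = 5.
Net charge -1.
Molecular formula: C9H5ClNO5-

C9H5ClNO5-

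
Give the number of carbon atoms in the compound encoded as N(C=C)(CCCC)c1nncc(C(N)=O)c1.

11

The symbol for carbon appears 11 times in the SMILES. Lowercase c denotes aromatic carbon and counts toward C.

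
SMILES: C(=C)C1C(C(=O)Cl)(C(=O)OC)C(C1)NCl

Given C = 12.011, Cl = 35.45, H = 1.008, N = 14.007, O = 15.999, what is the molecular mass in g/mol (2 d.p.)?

252.09

Molecular formula: C9H11Cl2NO3.
M = 9×12.011 + 2×35.45 + 11×1.008 + 1×14.007 + 3×15.999 = 252.09 g/mol.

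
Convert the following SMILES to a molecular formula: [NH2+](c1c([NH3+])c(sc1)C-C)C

Heavy atoms from the SMILES: 7 C, 2 N, 1 S.
Implicit hydrogens by atom environment:
  3 × C (aromatic): no H
  2 × C: 3 H each → 6
  1 × C: 2 H
  1 × C (aromatic): 1 H
  1 × N (charge +1): 3 H
  1 × N (charge +1): 2 H
  1 × S (aromatic): no H
  Total hydrogens = 14.
Net charge +2.
Molecular formula: [C7H14N2S]2+

[C7H14N2S]2+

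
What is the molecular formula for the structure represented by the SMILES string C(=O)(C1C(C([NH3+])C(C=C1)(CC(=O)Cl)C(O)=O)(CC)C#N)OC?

C14H18ClN2O5+

Heavy atoms from the SMILES: 14 C, 1 Cl, 2 N, 5 O.
Implicit hydrogens by atom environment:
  6 × C: no H
  4 × C: 1 H each → 4
  4 × O: no H
  2 × C: 3 H each → 6
  2 × C: 2 H each → 4
  1 × Cl: no H
  1 × N (charge +1): 3 H
  1 × N: no H
  1 × O: 1 H
  Total hydrogens = 18.
Net charge +1.
Molecular formula: C14H18ClN2O5+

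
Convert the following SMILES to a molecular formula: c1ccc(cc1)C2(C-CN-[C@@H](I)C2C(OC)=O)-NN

Heavy atoms from the SMILES: 13 C, 1 I, 3 N, 2 O.
Implicit hydrogens by atom environment:
  5 × C (aromatic): 1 H each → 5
  2 × C: 2 H each → 4
  2 × C: 1 H each → 2
  2 × C: no H
  2 × N: 1 H each → 2
  2 × O: no H
  1 × C: 3 H
  1 × C (aromatic): no H
  1 × I: no H
  1 × N: 2 H
  Total hydrogens = 18.
Molecular formula: C13H18IN3O2

C13H18IN3O2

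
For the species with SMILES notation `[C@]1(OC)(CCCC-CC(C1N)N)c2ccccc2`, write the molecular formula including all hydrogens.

Heavy atoms from the SMILES: 15 C, 2 N, 1 O.
Implicit hydrogens by atom environment:
  5 × C: 2 H each → 10
  5 × C (aromatic): 1 H each → 5
  2 × C: 1 H each → 2
  2 × N: 2 H each → 4
  1 × C: 3 H
  1 × C: no H
  1 × C (aromatic): no H
  1 × O: no H
  Total hydrogens = 24.
Molecular formula: C15H24N2O

C15H24N2O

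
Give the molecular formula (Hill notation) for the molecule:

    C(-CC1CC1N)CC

Heavy atoms from the SMILES: 7 C, 1 N.
Implicit hydrogens by atom environment:
  4 × C: 2 H each → 8
  2 × C: 1 H each → 2
  1 × C: 3 H
  1 × N: 2 H
  Total hydrogens = 15.
Molecular formula: C7H15N

C7H15N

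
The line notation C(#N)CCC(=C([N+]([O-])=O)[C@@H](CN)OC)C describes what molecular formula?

Heavy atoms from the SMILES: 9 C, 3 N, 3 O.
Implicit hydrogens by atom environment:
  3 × C: 2 H each → 6
  3 × C: no H
  2 × C: 3 H each → 6
  2 × O: no H
  1 × C: 1 H
  1 × N: 2 H
  1 × N: no H
  1 × N (charge +1): no H
  1 × O (charge -1): no H
  Total hydrogens = 15.
Molecular formula: C9H15N3O3

C9H15N3O3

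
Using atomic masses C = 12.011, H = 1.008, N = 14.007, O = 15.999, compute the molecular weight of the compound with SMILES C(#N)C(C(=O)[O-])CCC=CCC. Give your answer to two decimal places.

166.20

Molecular formula: C9H12NO2-.
M = 9×12.011 + 12×1.008 + 1×14.007 + 2×15.999 = 166.20 g/mol.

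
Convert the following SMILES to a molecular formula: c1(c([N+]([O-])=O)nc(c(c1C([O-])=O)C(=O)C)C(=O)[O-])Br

[C9H3BrN2O7]2-

Heavy atoms from the SMILES: 1 Br, 9 C, 2 N, 7 O.
Implicit hydrogens by atom environment:
  5 × C (aromatic): no H
  4 × O: no H
  3 × C: no H
  3 × O (charge -1): no H
  1 × Br: no H
  1 × C: 3 H
  1 × N (aromatic): no H
  1 × N (charge +1): no H
  Total hydrogens = 3.
Net charge -2.
Molecular formula: [C9H3BrN2O7]2-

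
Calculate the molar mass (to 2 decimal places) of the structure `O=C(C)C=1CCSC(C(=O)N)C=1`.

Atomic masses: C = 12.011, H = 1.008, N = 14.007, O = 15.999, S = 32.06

185.24

Molecular formula: C8H11NO2S.
M = 8×12.011 + 11×1.008 + 1×14.007 + 2×15.999 + 1×32.06 = 185.24 g/mol.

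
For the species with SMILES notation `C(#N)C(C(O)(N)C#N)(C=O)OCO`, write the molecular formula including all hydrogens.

C6H7N3O4

Heavy atoms from the SMILES: 6 C, 3 N, 4 O.
Implicit hydrogens by atom environment:
  4 × C: no H
  2 × N: no H
  2 × O: 1 H each → 2
  2 × O: no H
  1 × C: 2 H
  1 × C: 1 H
  1 × N: 2 H
  Total hydrogens = 7.
Molecular formula: C6H7N3O4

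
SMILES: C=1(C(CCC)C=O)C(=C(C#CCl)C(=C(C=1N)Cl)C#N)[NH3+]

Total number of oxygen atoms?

1

The symbol for oxygen appears 1 time in the SMILES.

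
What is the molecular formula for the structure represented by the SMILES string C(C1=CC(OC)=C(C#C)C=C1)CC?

Heavy atoms from the SMILES: 12 C, 1 O.
Implicit hydrogens by atom environment:
  3 × C (aromatic): 1 H each → 3
  3 × C (aromatic): no H
  2 × C: 3 H each → 6
  2 × C: 2 H each → 4
  1 × C: 1 H
  1 × C: no H
  1 × O: no H
  Total hydrogens = 14.
Molecular formula: C12H14O

C12H14O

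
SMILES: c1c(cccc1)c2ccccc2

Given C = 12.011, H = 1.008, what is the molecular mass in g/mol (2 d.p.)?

Molecular formula: C12H10.
M = 12×12.011 + 10×1.008 = 154.21 g/mol.

154.21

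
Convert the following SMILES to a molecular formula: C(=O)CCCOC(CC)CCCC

Heavy atoms from the SMILES: 11 C, 2 O.
Implicit hydrogens by atom environment:
  7 × C: 2 H each → 14
  2 × C: 3 H each → 6
  2 × C: 1 H each → 2
  2 × O: no H
  Total hydrogens = 22.
Molecular formula: C11H22O2

C11H22O2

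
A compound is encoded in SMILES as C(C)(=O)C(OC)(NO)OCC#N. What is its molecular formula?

Heavy atoms from the SMILES: 6 C, 2 N, 4 O.
Implicit hydrogens by atom environment:
  3 × C: no H
  3 × O: no H
  2 × C: 3 H each → 6
  1 × C: 2 H
  1 × N: 1 H
  1 × N: no H
  1 × O: 1 H
  Total hydrogens = 10.
Molecular formula: C6H10N2O4

C6H10N2O4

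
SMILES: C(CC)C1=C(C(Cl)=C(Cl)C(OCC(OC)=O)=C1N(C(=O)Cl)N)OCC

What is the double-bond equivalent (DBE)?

Molecular formula from the SMILES: C15H19Cl3N2O5.
DoU = (2C + 2 + N − H − X)/2 = (2·15 + 2 + 2 − 19 − 3)/2 = 12/2 = 6.
(Structurally: 1 ring(s) + 5 π bond(s) = 6.)

6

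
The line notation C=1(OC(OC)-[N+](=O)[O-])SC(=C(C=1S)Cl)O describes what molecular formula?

Heavy atoms from the SMILES: 6 C, 1 Cl, 1 N, 5 O, 2 S.
Implicit hydrogens by atom environment:
  4 × C (aromatic): no H
  3 × O: no H
  1 × C: 3 H
  1 × C: 1 H
  1 × Cl: no H
  1 × N (charge +1): no H
  1 × O: 1 H
  1 × O (charge -1): no H
  1 × S: 1 H
  1 × S (aromatic): no H
  Total hydrogens = 6.
Molecular formula: C6H6ClNO5S2

C6H6ClNO5S2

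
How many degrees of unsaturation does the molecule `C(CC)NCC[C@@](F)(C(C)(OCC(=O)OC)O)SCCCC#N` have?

Molecular formula from the SMILES: C15H27FN2O4S.
DoU = (2C + 2 + N − H − X)/2 = (2·15 + 2 + 2 − 27 − 1)/2 = 6/2 = 3.
(Structurally: 0 ring(s) + 3 π bond(s) = 3.)

3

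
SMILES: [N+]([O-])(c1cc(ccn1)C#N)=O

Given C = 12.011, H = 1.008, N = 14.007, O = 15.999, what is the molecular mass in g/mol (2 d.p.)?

Molecular formula: C6H3N3O2.
M = 6×12.011 + 3×1.008 + 3×14.007 + 2×15.999 = 149.11 g/mol.

149.11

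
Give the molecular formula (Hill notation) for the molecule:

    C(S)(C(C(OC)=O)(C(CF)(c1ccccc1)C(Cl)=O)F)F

Heavy atoms from the SMILES: 13 C, 1 Cl, 3 F, 3 O, 1 S.
Implicit hydrogens by atom environment:
  5 × C (aromatic): 1 H each → 5
  4 × C: no H
  3 × F: no H
  3 × O: no H
  1 × C: 3 H
  1 × C: 2 H
  1 × C: 1 H
  1 × C (aromatic): no H
  1 × Cl: no H
  1 × S: 1 H
  Total hydrogens = 12.
Molecular formula: C13H12ClF3O3S

C13H12ClF3O3S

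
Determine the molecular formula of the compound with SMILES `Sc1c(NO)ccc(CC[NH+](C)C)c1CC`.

C12H21N2OS+

Heavy atoms from the SMILES: 12 C, 2 N, 1 O, 1 S.
Implicit hydrogens by atom environment:
  4 × C (aromatic): no H
  3 × C: 3 H each → 9
  3 × C: 2 H each → 6
  2 × C (aromatic): 1 H each → 2
  1 × N: 1 H
  1 × N (charge +1): 1 H
  1 × O: 1 H
  1 × S: 1 H
  Total hydrogens = 21.
Net charge +1.
Molecular formula: C12H21N2OS+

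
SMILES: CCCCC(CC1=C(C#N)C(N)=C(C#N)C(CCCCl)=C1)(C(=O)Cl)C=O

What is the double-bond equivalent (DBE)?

Molecular formula from the SMILES: C19H21Cl2N3O2.
DoU = (2C + 2 + N − H − X)/2 = (2·19 + 2 + 3 − 21 − 2)/2 = 20/2 = 10.
(Structurally: 1 ring(s) + 9 π bond(s) = 10.)

10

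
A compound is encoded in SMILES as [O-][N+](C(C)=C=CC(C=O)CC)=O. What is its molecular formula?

Heavy atoms from the SMILES: 8 C, 1 N, 3 O.
Implicit hydrogens by atom environment:
  3 × C: 1 H each → 3
  2 × C: 3 H each → 6
  2 × C: no H
  2 × O: no H
  1 × C: 2 H
  1 × N (charge +1): no H
  1 × O (charge -1): no H
  Total hydrogens = 11.
Molecular formula: C8H11NO3

C8H11NO3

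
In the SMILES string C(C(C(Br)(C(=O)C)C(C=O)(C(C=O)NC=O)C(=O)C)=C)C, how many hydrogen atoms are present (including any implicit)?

Hydrogens are implicit in SMILES; fill each atom to its normal valence:
  5 × C: no H
  5 × O: no H
  4 × C: 1 H each → 4
  3 × C: 3 H each → 9
  2 × C: 2 H each → 4
  1 × Br: no H
  1 × N: 1 H
  Total hydrogens = 18.

18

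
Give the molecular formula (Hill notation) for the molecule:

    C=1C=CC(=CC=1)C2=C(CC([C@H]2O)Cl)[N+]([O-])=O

C11H10ClNO3

Heavy atoms from the SMILES: 11 C, 1 Cl, 1 N, 3 O.
Implicit hydrogens by atom environment:
  5 × C (aromatic): 1 H each → 5
  2 × C: 1 H each → 2
  2 × C: no H
  1 × C: 2 H
  1 × C (aromatic): no H
  1 × Cl: no H
  1 × N (charge +1): no H
  1 × O: 1 H
  1 × O: no H
  1 × O (charge -1): no H
  Total hydrogens = 10.
Molecular formula: C11H10ClNO3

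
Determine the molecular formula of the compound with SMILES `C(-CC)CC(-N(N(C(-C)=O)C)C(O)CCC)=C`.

Heavy atoms from the SMILES: 13 C, 2 N, 2 O.
Implicit hydrogens by atom environment:
  6 × C: 2 H each → 12
  4 × C: 3 H each → 12
  2 × C: no H
  2 × N: no H
  1 × C: 1 H
  1 × O: 1 H
  1 × O: no H
  Total hydrogens = 26.
Molecular formula: C13H26N2O2

C13H26N2O2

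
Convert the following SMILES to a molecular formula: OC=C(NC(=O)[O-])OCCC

Heavy atoms from the SMILES: 6 C, 1 N, 4 O.
Implicit hydrogens by atom environment:
  2 × C: 2 H each → 4
  2 × C: no H
  2 × O: no H
  1 × C: 3 H
  1 × C: 1 H
  1 × N: 1 H
  1 × O: 1 H
  1 × O (charge -1): no H
  Total hydrogens = 10.
Net charge -1.
Molecular formula: C6H10NO4-

C6H10NO4-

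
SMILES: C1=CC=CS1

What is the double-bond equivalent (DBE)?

3

Molecular formula from the SMILES: C4H4S.
DoU = (2C + 2 + N − H − X)/2 = (2·4 + 2 + 0 − 4 − 0)/2 = 6/2 = 3.
(Structurally: 1 ring(s) + 2 π bond(s) = 3.)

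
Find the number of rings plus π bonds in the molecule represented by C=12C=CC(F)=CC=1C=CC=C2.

7

Molecular formula from the SMILES: C10H7F.
DoU = (2C + 2 + N − H − X)/2 = (2·10 + 2 + 0 − 7 − 1)/2 = 14/2 = 7.
(Structurally: 2 ring(s) + 5 π bond(s) = 7.)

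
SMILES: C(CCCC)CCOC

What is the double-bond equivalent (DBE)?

Molecular formula from the SMILES: C8H18O.
DoU = (2C + 2 + N − H − X)/2 = (2·8 + 2 + 0 − 18 − 0)/2 = 0/2 = 0.
(Structurally: 0 ring(s) + 0 π bond(s) = 0.)

0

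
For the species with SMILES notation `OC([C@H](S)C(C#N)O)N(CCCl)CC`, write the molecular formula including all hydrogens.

Heavy atoms from the SMILES: 8 C, 1 Cl, 2 N, 2 O, 1 S.
Implicit hydrogens by atom environment:
  3 × C: 2 H each → 6
  3 × C: 1 H each → 3
  2 × N: no H
  2 × O: 1 H each → 2
  1 × C: 3 H
  1 × C: no H
  1 × Cl: no H
  1 × S: 1 H
  Total hydrogens = 15.
Molecular formula: C8H15ClN2O2S

C8H15ClN2O2S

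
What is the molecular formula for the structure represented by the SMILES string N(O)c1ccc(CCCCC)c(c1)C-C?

Heavy atoms from the SMILES: 13 C, 1 N, 1 O.
Implicit hydrogens by atom environment:
  5 × C: 2 H each → 10
  3 × C (aromatic): 1 H each → 3
  3 × C (aromatic): no H
  2 × C: 3 H each → 6
  1 × N: 1 H
  1 × O: 1 H
  Total hydrogens = 21.
Molecular formula: C13H21NO

C13H21NO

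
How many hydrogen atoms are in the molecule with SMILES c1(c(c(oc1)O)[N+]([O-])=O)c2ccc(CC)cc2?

Hydrogens are implicit in SMILES; fill each atom to its normal valence:
  5 × C (aromatic): 1 H each → 5
  5 × C (aromatic): no H
  1 × C: 3 H
  1 × C: 2 H
  1 × N (charge +1): no H
  1 × O: 1 H
  1 × O (aromatic): no H
  1 × O: no H
  1 × O (charge -1): no H
  Total hydrogens = 11.

11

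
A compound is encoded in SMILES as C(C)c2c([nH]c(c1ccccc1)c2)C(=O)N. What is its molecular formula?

C13H14N2O

Heavy atoms from the SMILES: 13 C, 2 N, 1 O.
Implicit hydrogens by atom environment:
  6 × C (aromatic): 1 H each → 6
  4 × C (aromatic): no H
  1 × C: 3 H
  1 × C: 2 H
  1 × C: no H
  1 × N: 2 H
  1 × N (aromatic): 1 H
  1 × O: no H
  Total hydrogens = 14.
Molecular formula: C13H14N2O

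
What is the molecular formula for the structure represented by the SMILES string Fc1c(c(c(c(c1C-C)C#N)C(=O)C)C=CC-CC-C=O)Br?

C17H17BrFNO2

Heavy atoms from the SMILES: 1 Br, 17 C, 1 F, 1 N, 2 O.
Implicit hydrogens by atom environment:
  6 × C (aromatic): no H
  4 × C: 2 H each → 8
  3 × C: 1 H each → 3
  2 × C: 3 H each → 6
  2 × C: no H
  2 × O: no H
  1 × Br: no H
  1 × F: no H
  1 × N: no H
  Total hydrogens = 17.
Molecular formula: C17H17BrFNO2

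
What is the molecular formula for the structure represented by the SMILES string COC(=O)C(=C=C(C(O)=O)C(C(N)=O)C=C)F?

Heavy atoms from the SMILES: 10 C, 1 F, 1 N, 5 O.
Implicit hydrogens by atom environment:
  6 × C: no H
  4 × O: no H
  2 × C: 1 H each → 2
  1 × C: 3 H
  1 × C: 2 H
  1 × F: no H
  1 × N: 2 H
  1 × O: 1 H
  Total hydrogens = 10.
Molecular formula: C10H10FNO5

C10H10FNO5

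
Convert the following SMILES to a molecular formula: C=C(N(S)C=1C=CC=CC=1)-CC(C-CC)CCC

C16H25NS

Heavy atoms from the SMILES: 16 C, 1 N, 1 S.
Implicit hydrogens by atom environment:
  6 × C: 2 H each → 12
  5 × C (aromatic): 1 H each → 5
  2 × C: 3 H each → 6
  1 × C: 1 H
  1 × C: no H
  1 × C (aromatic): no H
  1 × N: no H
  1 × S: 1 H
  Total hydrogens = 25.
Molecular formula: C16H25NS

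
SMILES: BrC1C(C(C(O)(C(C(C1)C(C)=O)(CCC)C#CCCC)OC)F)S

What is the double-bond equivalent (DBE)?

Molecular formula from the SMILES: C18H28BrFO3S.
DoU = (2C + 2 + N − H − X)/2 = (2·18 + 2 + 0 − 28 − 2)/2 = 8/2 = 4.
(Structurally: 1 ring(s) + 3 π bond(s) = 4.)

4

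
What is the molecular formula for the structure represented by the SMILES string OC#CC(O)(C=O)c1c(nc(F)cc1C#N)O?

C10H5FN2O4

Heavy atoms from the SMILES: 10 C, 1 F, 2 N, 4 O.
Implicit hydrogens by atom environment:
  4 × C (aromatic): no H
  4 × C: no H
  3 × O: 1 H each → 3
  1 × C (aromatic): 1 H
  1 × C: 1 H
  1 × F: no H
  1 × N (aromatic): no H
  1 × N: no H
  1 × O: no H
  Total hydrogens = 5.
Molecular formula: C10H5FN2O4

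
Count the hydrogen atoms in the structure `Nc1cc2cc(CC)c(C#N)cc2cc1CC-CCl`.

17

Hydrogens are implicit in SMILES; fill each atom to its normal valence:
  6 × C (aromatic): no H
  4 × C: 2 H each → 8
  4 × C (aromatic): 1 H each → 4
  1 × C: 3 H
  1 × C: no H
  1 × Cl: no H
  1 × N: 2 H
  1 × N: no H
  Total hydrogens = 17.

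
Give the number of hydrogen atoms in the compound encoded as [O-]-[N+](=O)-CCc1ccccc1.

Hydrogens are implicit in SMILES; fill each atom to its normal valence:
  5 × C (aromatic): 1 H each → 5
  2 × C: 2 H each → 4
  1 × C (aromatic): no H
  1 × N (charge +1): no H
  1 × O: no H
  1 × O (charge -1): no H
  Total hydrogens = 9.

9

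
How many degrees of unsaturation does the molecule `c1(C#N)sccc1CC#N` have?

7

Molecular formula from the SMILES: C7H4N2S.
DoU = (2C + 2 + N − H − X)/2 = (2·7 + 2 + 2 − 4 − 0)/2 = 14/2 = 7.
(Structurally: 1 ring(s) + 6 π bond(s) = 7.)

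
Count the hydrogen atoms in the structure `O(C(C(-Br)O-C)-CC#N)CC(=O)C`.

Hydrogens are implicit in SMILES; fill each atom to its normal valence:
  3 × O: no H
  2 × C: 3 H each → 6
  2 × C: 2 H each → 4
  2 × C: 1 H each → 2
  2 × C: no H
  1 × Br: no H
  1 × N: no H
  Total hydrogens = 12.

12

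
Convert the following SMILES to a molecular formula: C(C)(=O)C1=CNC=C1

Heavy atoms from the SMILES: 6 C, 1 N, 1 O.
Implicit hydrogens by atom environment:
  3 × C (aromatic): 1 H each → 3
  1 × C: 3 H
  1 × C (aromatic): no H
  1 × C: no H
  1 × N (aromatic): 1 H
  1 × O: no H
  Total hydrogens = 7.
Molecular formula: C6H7NO

C6H7NO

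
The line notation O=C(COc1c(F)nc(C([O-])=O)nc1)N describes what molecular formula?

Heavy atoms from the SMILES: 7 C, 1 F, 3 N, 4 O.
Implicit hydrogens by atom environment:
  3 × C (aromatic): no H
  3 × O: no H
  2 × C: no H
  2 × N (aromatic): no H
  1 × C: 2 H
  1 × C (aromatic): 1 H
  1 × F: no H
  1 × N: 2 H
  1 × O (charge -1): no H
  Total hydrogens = 5.
Net charge -1.
Molecular formula: C7H5FN3O4-

C7H5FN3O4-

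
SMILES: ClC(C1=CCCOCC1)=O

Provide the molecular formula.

Heavy atoms from the SMILES: 7 C, 1 Cl, 2 O.
Implicit hydrogens by atom environment:
  4 × C: 2 H each → 8
  2 × C: no H
  2 × O: no H
  1 × C: 1 H
  1 × Cl: no H
  Total hydrogens = 9.
Molecular formula: C7H9ClO2

C7H9ClO2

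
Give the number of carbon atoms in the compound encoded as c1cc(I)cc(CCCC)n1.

The symbol for carbon appears 9 times in the SMILES. Lowercase c denotes aromatic carbon and counts toward C.

9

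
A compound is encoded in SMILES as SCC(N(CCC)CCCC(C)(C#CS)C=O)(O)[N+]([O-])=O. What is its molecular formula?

Heavy atoms from the SMILES: 13 C, 2 N, 4 O, 2 S.
Implicit hydrogens by atom environment:
  6 × C: 2 H each → 12
  4 × C: no H
  2 × C: 3 H each → 6
  2 × O: no H
  2 × S: 1 H each → 2
  1 × C: 1 H
  1 × N: no H
  1 × N (charge +1): no H
  1 × O: 1 H
  1 × O (charge -1): no H
  Total hydrogens = 22.
Molecular formula: C13H22N2O4S2

C13H22N2O4S2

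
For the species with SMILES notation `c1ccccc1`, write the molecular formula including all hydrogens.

Heavy atoms from the SMILES: 6 C.
Implicit hydrogens by atom environment:
  6 × C (aromatic): 1 H each → 6
  Total hydrogens = 6.
Molecular formula: C6H6

C6H6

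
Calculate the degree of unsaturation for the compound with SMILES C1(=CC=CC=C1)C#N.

6

Molecular formula from the SMILES: C7H5N.
DoU = (2C + 2 + N − H − X)/2 = (2·7 + 2 + 1 − 5 − 0)/2 = 12/2 = 6.
(Structurally: 1 ring(s) + 5 π bond(s) = 6.)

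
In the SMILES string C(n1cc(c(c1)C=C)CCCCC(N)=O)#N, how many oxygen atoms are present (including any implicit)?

1

The symbol for oxygen appears 1 time in the SMILES.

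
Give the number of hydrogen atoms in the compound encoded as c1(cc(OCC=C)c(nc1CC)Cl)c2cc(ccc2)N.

Hydrogens are implicit in SMILES; fill each atom to its normal valence:
  6 × C (aromatic): no H
  5 × C (aromatic): 1 H each → 5
  3 × C: 2 H each → 6
  1 × C: 3 H
  1 × C: 1 H
  1 × Cl: no H
  1 × N: 2 H
  1 × N (aromatic): no H
  1 × O: no H
  Total hydrogens = 17.

17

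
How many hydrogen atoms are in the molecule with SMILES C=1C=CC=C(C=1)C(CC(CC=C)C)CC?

22

Hydrogens are implicit in SMILES; fill each atom to its normal valence:
  5 × C (aromatic): 1 H each → 5
  4 × C: 2 H each → 8
  3 × C: 1 H each → 3
  2 × C: 3 H each → 6
  1 × C (aromatic): no H
  Total hydrogens = 22.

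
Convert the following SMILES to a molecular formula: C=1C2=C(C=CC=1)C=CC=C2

Heavy atoms from the SMILES: 10 C.
Implicit hydrogens by atom environment:
  8 × C (aromatic): 1 H each → 8
  2 × C (aromatic): no H
  Total hydrogens = 8.
Molecular formula: C10H8

C10H8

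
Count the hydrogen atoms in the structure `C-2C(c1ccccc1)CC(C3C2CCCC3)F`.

21

Hydrogens are implicit in SMILES; fill each atom to its normal valence:
  6 × C: 2 H each → 12
  5 × C (aromatic): 1 H each → 5
  4 × C: 1 H each → 4
  1 × C (aromatic): no H
  1 × F: no H
  Total hydrogens = 21.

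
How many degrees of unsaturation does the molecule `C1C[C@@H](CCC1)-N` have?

Molecular formula from the SMILES: C6H13N.
DoU = (2C + 2 + N − H − X)/2 = (2·6 + 2 + 1 − 13 − 0)/2 = 2/2 = 1.
(Structurally: 1 ring(s) + 0 π bond(s) = 1.)

1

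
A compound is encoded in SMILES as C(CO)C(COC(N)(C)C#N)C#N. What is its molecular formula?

C8H13N3O2

Heavy atoms from the SMILES: 8 C, 3 N, 2 O.
Implicit hydrogens by atom environment:
  3 × C: 2 H each → 6
  3 × C: no H
  2 × N: no H
  1 × C: 3 H
  1 × C: 1 H
  1 × N: 2 H
  1 × O: 1 H
  1 × O: no H
  Total hydrogens = 13.
Molecular formula: C8H13N3O2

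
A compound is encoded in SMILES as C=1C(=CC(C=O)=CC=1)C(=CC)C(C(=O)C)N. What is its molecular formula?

C13H15NO2

Heavy atoms from the SMILES: 13 C, 1 N, 2 O.
Implicit hydrogens by atom environment:
  4 × C (aromatic): 1 H each → 4
  3 × C: 1 H each → 3
  2 × C: 3 H each → 6
  2 × C: no H
  2 × C (aromatic): no H
  2 × O: no H
  1 × N: 2 H
  Total hydrogens = 15.
Molecular formula: C13H15NO2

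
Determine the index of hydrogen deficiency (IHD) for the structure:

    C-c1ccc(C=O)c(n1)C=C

6

Molecular formula from the SMILES: C9H9NO.
DoU = (2C + 2 + N − H − X)/2 = (2·9 + 2 + 1 − 9 − 0)/2 = 12/2 = 6.
(Structurally: 1 ring(s) + 5 π bond(s) = 6.)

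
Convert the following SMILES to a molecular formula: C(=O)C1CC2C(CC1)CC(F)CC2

C11H17FO

Heavy atoms from the SMILES: 11 C, 1 F, 1 O.
Implicit hydrogens by atom environment:
  6 × C: 2 H each → 12
  5 × C: 1 H each → 5
  1 × F: no H
  1 × O: no H
  Total hydrogens = 17.
Molecular formula: C11H17FO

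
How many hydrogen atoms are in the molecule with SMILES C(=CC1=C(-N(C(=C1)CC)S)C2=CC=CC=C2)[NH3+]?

Hydrogens are implicit in SMILES; fill each atom to its normal valence:
  6 × C (aromatic): 1 H each → 6
  4 × C (aromatic): no H
  2 × C: 1 H each → 2
  1 × C: 3 H
  1 × C: 2 H
  1 × N (charge +1): 3 H
  1 × N (aromatic): no H
  1 × S: 1 H
  Total hydrogens = 17.

17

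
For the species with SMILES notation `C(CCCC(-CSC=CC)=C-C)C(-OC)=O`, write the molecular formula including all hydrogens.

Heavy atoms from the SMILES: 13 C, 2 O, 1 S.
Implicit hydrogens by atom environment:
  5 × C: 2 H each → 10
  3 × C: 3 H each → 9
  3 × C: 1 H each → 3
  2 × C: no H
  2 × O: no H
  1 × S: no H
  Total hydrogens = 22.
Molecular formula: C13H22O2S

C13H22O2S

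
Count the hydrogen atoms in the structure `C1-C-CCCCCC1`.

16

Hydrogens are implicit in SMILES; fill each atom to its normal valence:
  8 × C: 2 H each → 16
  Total hydrogens = 16.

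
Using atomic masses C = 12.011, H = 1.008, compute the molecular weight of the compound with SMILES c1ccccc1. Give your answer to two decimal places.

78.11

Molecular formula: C6H6.
M = 6×12.011 + 6×1.008 = 78.11 g/mol.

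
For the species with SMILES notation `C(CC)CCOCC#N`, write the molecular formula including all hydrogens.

C7H13NO

Heavy atoms from the SMILES: 7 C, 1 N, 1 O.
Implicit hydrogens by atom environment:
  5 × C: 2 H each → 10
  1 × C: 3 H
  1 × C: no H
  1 × N: no H
  1 × O: no H
  Total hydrogens = 13.
Molecular formula: C7H13NO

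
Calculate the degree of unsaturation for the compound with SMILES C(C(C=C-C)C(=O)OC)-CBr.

2

Molecular formula from the SMILES: C8H13BrO2.
DoU = (2C + 2 + N − H − X)/2 = (2·8 + 2 + 0 − 13 − 1)/2 = 4/2 = 2.
(Structurally: 0 ring(s) + 2 π bond(s) = 2.)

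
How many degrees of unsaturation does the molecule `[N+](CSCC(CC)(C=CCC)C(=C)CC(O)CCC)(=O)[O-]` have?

Molecular formula from the SMILES: C16H29NO3S.
DoU = (2C + 2 + N − H − X)/2 = (2·16 + 2 + 1 − 29 − 0)/2 = 6/2 = 3.
(Structurally: 0 ring(s) + 3 π bond(s) = 3.)

3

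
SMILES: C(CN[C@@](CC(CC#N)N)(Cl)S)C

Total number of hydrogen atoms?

Hydrogens are implicit in SMILES; fill each atom to its normal valence:
  4 × C: 2 H each → 8
  2 × C: no H
  1 × C: 3 H
  1 × C: 1 H
  1 × Cl: no H
  1 × N: 2 H
  1 × N: 1 H
  1 × N: no H
  1 × S: 1 H
  Total hydrogens = 16.

16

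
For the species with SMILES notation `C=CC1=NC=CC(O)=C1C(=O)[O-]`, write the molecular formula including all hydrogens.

Heavy atoms from the SMILES: 8 C, 1 N, 3 O.
Implicit hydrogens by atom environment:
  3 × C (aromatic): no H
  2 × C (aromatic): 1 H each → 2
  1 × C: 2 H
  1 × C: 1 H
  1 × C: no H
  1 × N (aromatic): no H
  1 × O: 1 H
  1 × O: no H
  1 × O (charge -1): no H
  Total hydrogens = 6.
Net charge -1.
Molecular formula: C8H6NO3-

C8H6NO3-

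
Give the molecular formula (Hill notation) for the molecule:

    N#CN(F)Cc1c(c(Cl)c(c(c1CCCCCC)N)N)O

C14H20ClFN4O

Heavy atoms from the SMILES: 14 C, 1 Cl, 1 F, 4 N, 1 O.
Implicit hydrogens by atom environment:
  6 × C: 2 H each → 12
  6 × C (aromatic): no H
  2 × N: 2 H each → 4
  2 × N: no H
  1 × C: 3 H
  1 × C: no H
  1 × Cl: no H
  1 × F: no H
  1 × O: 1 H
  Total hydrogens = 20.
Molecular formula: C14H20ClFN4O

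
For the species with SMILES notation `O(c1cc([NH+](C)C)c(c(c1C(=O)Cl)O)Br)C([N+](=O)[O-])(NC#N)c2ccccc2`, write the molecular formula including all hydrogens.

C17H15BrClN4O5+

Heavy atoms from the SMILES: 1 Br, 17 C, 1 Cl, 4 N, 5 O.
Implicit hydrogens by atom environment:
  6 × C (aromatic): 1 H each → 6
  6 × C (aromatic): no H
  3 × C: no H
  3 × O: no H
  2 × C: 3 H each → 6
  1 × Br: no H
  1 × Cl: no H
  1 × N (charge +1): 1 H
  1 × N: 1 H
  1 × N (charge +1): no H
  1 × N: no H
  1 × O: 1 H
  1 × O (charge -1): no H
  Total hydrogens = 15.
Net charge +1.
Molecular formula: C17H15BrClN4O5+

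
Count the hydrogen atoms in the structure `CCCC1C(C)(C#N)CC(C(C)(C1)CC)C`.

Hydrogens are implicit in SMILES; fill each atom to its normal valence:
  5 × C: 3 H each → 15
  5 × C: 2 H each → 10
  3 × C: no H
  2 × C: 1 H each → 2
  1 × N: no H
  Total hydrogens = 27.

27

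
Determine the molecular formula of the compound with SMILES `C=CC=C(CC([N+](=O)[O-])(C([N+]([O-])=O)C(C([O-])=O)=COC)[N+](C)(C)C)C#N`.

Heavy atoms from the SMILES: 15 C, 4 N, 7 O.
Implicit hydrogens by atom environment:
  5 × C: no H
  4 × C: 3 H each → 12
  4 × C: 1 H each → 4
  4 × O: no H
  3 × N (charge +1): no H
  3 × O (charge -1): no H
  2 × C: 2 H each → 4
  1 × N: no H
  Total hydrogens = 20.
Molecular formula: C15H20N4O7

C15H20N4O7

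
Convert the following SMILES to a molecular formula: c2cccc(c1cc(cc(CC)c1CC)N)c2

Heavy atoms from the SMILES: 16 C, 1 N.
Implicit hydrogens by atom environment:
  7 × C (aromatic): 1 H each → 7
  5 × C (aromatic): no H
  2 × C: 3 H each → 6
  2 × C: 2 H each → 4
  1 × N: 2 H
  Total hydrogens = 19.
Molecular formula: C16H19N

C16H19N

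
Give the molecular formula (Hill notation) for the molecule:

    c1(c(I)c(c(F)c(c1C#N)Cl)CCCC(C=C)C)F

Heavy atoms from the SMILES: 14 C, 1 Cl, 2 F, 1 I, 1 N.
Implicit hydrogens by atom environment:
  6 × C (aromatic): no H
  4 × C: 2 H each → 8
  2 × C: 1 H each → 2
  2 × F: no H
  1 × C: 3 H
  1 × C: no H
  1 × Cl: no H
  1 × I: no H
  1 × N: no H
  Total hydrogens = 13.
Molecular formula: C14H13ClF2IN

C14H13ClF2IN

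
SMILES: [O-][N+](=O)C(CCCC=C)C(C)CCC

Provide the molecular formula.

C11H21NO2

Heavy atoms from the SMILES: 11 C, 1 N, 2 O.
Implicit hydrogens by atom environment:
  6 × C: 2 H each → 12
  3 × C: 1 H each → 3
  2 × C: 3 H each → 6
  1 × N (charge +1): no H
  1 × O: no H
  1 × O (charge -1): no H
  Total hydrogens = 21.
Molecular formula: C11H21NO2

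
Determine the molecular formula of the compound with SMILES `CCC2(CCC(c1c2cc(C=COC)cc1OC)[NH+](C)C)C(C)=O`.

Heavy atoms from the SMILES: 20 C, 1 N, 3 O.
Implicit hydrogens by atom environment:
  6 × C: 3 H each → 18
  4 × C (aromatic): no H
  3 × C: 2 H each → 6
  3 × C: 1 H each → 3
  3 × O: no H
  2 × C (aromatic): 1 H each → 2
  2 × C: no H
  1 × N (charge +1): 1 H
  Total hydrogens = 30.
Net charge +1.
Molecular formula: C20H30NO3+

C20H30NO3+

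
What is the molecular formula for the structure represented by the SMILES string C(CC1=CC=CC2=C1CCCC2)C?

C13H18

Heavy atoms from the SMILES: 13 C.
Implicit hydrogens by atom environment:
  6 × C: 2 H each → 12
  3 × C (aromatic): 1 H each → 3
  3 × C (aromatic): no H
  1 × C: 3 H
  Total hydrogens = 18.
Molecular formula: C13H18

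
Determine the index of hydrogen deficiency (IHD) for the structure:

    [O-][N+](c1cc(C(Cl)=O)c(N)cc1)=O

Molecular formula from the SMILES: C7H5ClN2O3.
DoU = (2C + 2 + N − H − X)/2 = (2·7 + 2 + 2 − 5 − 1)/2 = 12/2 = 6.
(Structurally: 1 ring(s) + 5 π bond(s) = 6.)

6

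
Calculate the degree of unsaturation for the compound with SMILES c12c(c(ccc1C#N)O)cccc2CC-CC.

Molecular formula from the SMILES: C15H15NO.
DoU = (2C + 2 + N − H − X)/2 = (2·15 + 2 + 1 − 15 − 0)/2 = 18/2 = 9.
(Structurally: 2 ring(s) + 7 π bond(s) = 9.)

9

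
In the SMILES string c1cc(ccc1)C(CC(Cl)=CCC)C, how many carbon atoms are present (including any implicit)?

13

The symbol for carbon appears 13 times in the SMILES. Lowercase c denotes aromatic carbon and counts toward C.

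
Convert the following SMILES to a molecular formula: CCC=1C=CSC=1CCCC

Heavy atoms from the SMILES: 10 C, 1 S.
Implicit hydrogens by atom environment:
  4 × C: 2 H each → 8
  2 × C: 3 H each → 6
  2 × C (aromatic): 1 H each → 2
  2 × C (aromatic): no H
  1 × S (aromatic): no H
  Total hydrogens = 16.
Molecular formula: C10H16S

C10H16S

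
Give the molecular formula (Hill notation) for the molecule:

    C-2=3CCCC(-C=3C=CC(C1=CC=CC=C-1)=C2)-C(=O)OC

C18H18O2

Heavy atoms from the SMILES: 18 C, 2 O.
Implicit hydrogens by atom environment:
  8 × C (aromatic): 1 H each → 8
  4 × C (aromatic): no H
  3 × C: 2 H each → 6
  2 × O: no H
  1 × C: 3 H
  1 × C: 1 H
  1 × C: no H
  Total hydrogens = 18.
Molecular formula: C18H18O2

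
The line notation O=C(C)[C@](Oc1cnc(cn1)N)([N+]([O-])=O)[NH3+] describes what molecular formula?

Heavy atoms from the SMILES: 7 C, 5 N, 4 O.
Implicit hydrogens by atom environment:
  3 × O: no H
  2 × C (aromatic): 1 H each → 2
  2 × C (aromatic): no H
  2 × C: no H
  2 × N (aromatic): no H
  1 × C: 3 H
  1 × N (charge +1): 3 H
  1 × N: 2 H
  1 × N (charge +1): no H
  1 × O (charge -1): no H
  Total hydrogens = 10.
Net charge +1.
Molecular formula: C7H10N5O4+

C7H10N5O4+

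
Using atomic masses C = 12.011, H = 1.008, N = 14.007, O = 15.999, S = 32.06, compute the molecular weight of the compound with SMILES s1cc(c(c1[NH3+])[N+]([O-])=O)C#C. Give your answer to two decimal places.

169.18

Molecular formula: C6H5N2O2S+.
M = 6×12.011 + 5×1.008 + 2×14.007 + 2×15.999 + 1×32.06 = 169.18 g/mol.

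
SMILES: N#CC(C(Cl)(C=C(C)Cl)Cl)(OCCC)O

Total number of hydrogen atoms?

12

Hydrogens are implicit in SMILES; fill each atom to its normal valence:
  4 × C: no H
  3 × Cl: no H
  2 × C: 3 H each → 6
  2 × C: 2 H each → 4
  1 × C: 1 H
  1 × N: no H
  1 × O: 1 H
  1 × O: no H
  Total hydrogens = 12.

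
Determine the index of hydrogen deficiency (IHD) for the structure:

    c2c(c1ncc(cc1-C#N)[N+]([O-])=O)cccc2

Molecular formula from the SMILES: C12H7N3O2.
DoU = (2C + 2 + N − H − X)/2 = (2·12 + 2 + 3 − 7 − 0)/2 = 22/2 = 11.
(Structurally: 2 ring(s) + 9 π bond(s) = 11.)

11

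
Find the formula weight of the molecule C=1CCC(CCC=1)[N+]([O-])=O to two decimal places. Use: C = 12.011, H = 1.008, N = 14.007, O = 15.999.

Molecular formula: C7H11NO2.
M = 7×12.011 + 11×1.008 + 1×14.007 + 2×15.999 = 141.17 g/mol.

141.17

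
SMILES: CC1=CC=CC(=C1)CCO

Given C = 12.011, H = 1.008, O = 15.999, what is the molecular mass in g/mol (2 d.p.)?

Molecular formula: C9H12O.
M = 9×12.011 + 12×1.008 + 1×15.999 = 136.19 g/mol.

136.19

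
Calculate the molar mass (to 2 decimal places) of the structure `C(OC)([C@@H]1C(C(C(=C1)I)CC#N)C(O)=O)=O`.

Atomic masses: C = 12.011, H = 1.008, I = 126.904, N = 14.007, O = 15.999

335.10

Molecular formula: C10H10INO4.
M = 10×12.011 + 10×1.008 + 1×126.904 + 1×14.007 + 4×15.999 = 335.10 g/mol.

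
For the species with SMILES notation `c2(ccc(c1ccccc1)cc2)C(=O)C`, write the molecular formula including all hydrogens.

Heavy atoms from the SMILES: 14 C, 1 O.
Implicit hydrogens by atom environment:
  9 × C (aromatic): 1 H each → 9
  3 × C (aromatic): no H
  1 × C: 3 H
  1 × C: no H
  1 × O: no H
  Total hydrogens = 12.
Molecular formula: C14H12O

C14H12O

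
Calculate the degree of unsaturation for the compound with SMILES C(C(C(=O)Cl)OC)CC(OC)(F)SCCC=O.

Molecular formula from the SMILES: C10H16ClFO4S.
DoU = (2C + 2 + N − H − X)/2 = (2·10 + 2 + 0 − 16 − 2)/2 = 4/2 = 2.
(Structurally: 0 ring(s) + 2 π bond(s) = 2.)

2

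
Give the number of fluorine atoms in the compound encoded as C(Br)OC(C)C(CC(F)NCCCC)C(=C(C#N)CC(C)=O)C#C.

The symbol for fluorine appears 1 time in the SMILES.

1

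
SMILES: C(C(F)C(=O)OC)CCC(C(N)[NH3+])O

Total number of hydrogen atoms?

18

Hydrogens are implicit in SMILES; fill each atom to its normal valence:
  3 × C: 2 H each → 6
  3 × C: 1 H each → 3
  2 × O: no H
  1 × C: 3 H
  1 × C: no H
  1 × F: no H
  1 × N (charge +1): 3 H
  1 × N: 2 H
  1 × O: 1 H
  Total hydrogens = 18.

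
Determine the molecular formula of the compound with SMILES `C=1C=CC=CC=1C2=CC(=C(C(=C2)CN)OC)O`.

C14H15NO2

Heavy atoms from the SMILES: 14 C, 1 N, 2 O.
Implicit hydrogens by atom environment:
  7 × C (aromatic): 1 H each → 7
  5 × C (aromatic): no H
  1 × C: 3 H
  1 × C: 2 H
  1 × N: 2 H
  1 × O: 1 H
  1 × O: no H
  Total hydrogens = 15.
Molecular formula: C14H15NO2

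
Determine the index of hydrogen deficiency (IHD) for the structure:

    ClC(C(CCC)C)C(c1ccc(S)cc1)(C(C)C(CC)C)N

Molecular formula from the SMILES: C19H32ClNS.
DoU = (2C + 2 + N − H − X)/2 = (2·19 + 2 + 1 − 32 − 1)/2 = 8/2 = 4.
(Structurally: 1 ring(s) + 3 π bond(s) = 4.)

4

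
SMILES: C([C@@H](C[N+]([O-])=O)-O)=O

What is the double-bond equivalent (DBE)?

Molecular formula from the SMILES: C3H5NO4.
DoU = (2C + 2 + N − H − X)/2 = (2·3 + 2 + 1 − 5 − 0)/2 = 4/2 = 2.
(Structurally: 0 ring(s) + 2 π bond(s) = 2.)

2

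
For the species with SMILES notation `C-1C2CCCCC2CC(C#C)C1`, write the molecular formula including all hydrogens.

C12H18

Heavy atoms from the SMILES: 12 C.
Implicit hydrogens by atom environment:
  7 × C: 2 H each → 14
  4 × C: 1 H each → 4
  1 × C: no H
  Total hydrogens = 18.
Molecular formula: C12H18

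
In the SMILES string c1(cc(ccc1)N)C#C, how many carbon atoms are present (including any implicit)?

The symbol for carbon appears 8 times in the SMILES. Lowercase c denotes aromatic carbon and counts toward C.

8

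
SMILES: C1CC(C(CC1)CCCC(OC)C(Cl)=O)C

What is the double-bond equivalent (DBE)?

Molecular formula from the SMILES: C13H23ClO2.
DoU = (2C + 2 + N − H − X)/2 = (2·13 + 2 + 0 − 23 − 1)/2 = 4/2 = 2.
(Structurally: 1 ring(s) + 1 π bond(s) = 2.)

2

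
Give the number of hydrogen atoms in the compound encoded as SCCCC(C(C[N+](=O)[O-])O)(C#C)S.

Hydrogens are implicit in SMILES; fill each atom to its normal valence:
  4 × C: 2 H each → 8
  2 × C: 1 H each → 2
  2 × C: no H
  2 × S: 1 H each → 2
  1 × N (charge +1): no H
  1 × O: 1 H
  1 × O: no H
  1 × O (charge -1): no H
  Total hydrogens = 13.

13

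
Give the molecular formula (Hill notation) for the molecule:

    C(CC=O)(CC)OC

Heavy atoms from the SMILES: 6 C, 2 O.
Implicit hydrogens by atom environment:
  2 × C: 3 H each → 6
  2 × C: 2 H each → 4
  2 × C: 1 H each → 2
  2 × O: no H
  Total hydrogens = 12.
Molecular formula: C6H12O2

C6H12O2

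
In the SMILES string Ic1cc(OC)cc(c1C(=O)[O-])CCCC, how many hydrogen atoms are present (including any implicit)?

Hydrogens are implicit in SMILES; fill each atom to its normal valence:
  4 × C (aromatic): no H
  3 × C: 2 H each → 6
  2 × C: 3 H each → 6
  2 × C (aromatic): 1 H each → 2
  2 × O: no H
  1 × C: no H
  1 × I: no H
  1 × O (charge -1): no H
  Total hydrogens = 14.

14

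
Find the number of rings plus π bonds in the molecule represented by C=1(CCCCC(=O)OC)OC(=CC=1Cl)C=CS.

5

Molecular formula from the SMILES: C12H15ClO3S.
DoU = (2C + 2 + N − H − X)/2 = (2·12 + 2 + 0 − 15 − 1)/2 = 10/2 = 5.
(Structurally: 1 ring(s) + 4 π bond(s) = 5.)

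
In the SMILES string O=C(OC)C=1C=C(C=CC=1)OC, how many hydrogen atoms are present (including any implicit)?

10

Hydrogens are implicit in SMILES; fill each atom to its normal valence:
  4 × C (aromatic): 1 H each → 4
  3 × O: no H
  2 × C: 3 H each → 6
  2 × C (aromatic): no H
  1 × C: no H
  Total hydrogens = 10.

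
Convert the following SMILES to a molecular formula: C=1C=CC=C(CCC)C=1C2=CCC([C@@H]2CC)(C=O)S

Heavy atoms from the SMILES: 17 C, 1 O, 1 S.
Implicit hydrogens by atom environment:
  4 × C: 2 H each → 8
  4 × C (aromatic): 1 H each → 4
  3 × C: 1 H each → 3
  2 × C: 3 H each → 6
  2 × C: no H
  2 × C (aromatic): no H
  1 × O: no H
  1 × S: 1 H
  Total hydrogens = 22.
Molecular formula: C17H22OS

C17H22OS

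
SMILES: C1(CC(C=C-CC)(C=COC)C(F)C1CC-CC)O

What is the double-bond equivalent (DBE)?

3

Molecular formula from the SMILES: C16H27FO2.
DoU = (2C + 2 + N − H − X)/2 = (2·16 + 2 + 0 − 27 − 1)/2 = 6/2 = 3.
(Structurally: 1 ring(s) + 2 π bond(s) = 3.)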